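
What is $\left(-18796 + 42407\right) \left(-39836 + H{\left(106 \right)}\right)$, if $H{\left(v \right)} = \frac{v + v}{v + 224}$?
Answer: $- \frac{155191183574}{165} \approx -9.4055 \cdot 10^{8}$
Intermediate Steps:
$H{\left(v \right)} = \frac{2 v}{224 + v}$
$\left(-18796 + 42407\right) \left(-39836 + H{\left(106 \right)}\right) = \left(-18796 + 42407\right) \left(-39836 + 2 \cdot 106 \frac{1}{224 + 106}\right) = 23611 \left(-39836 + 2 \cdot 106 \cdot \frac{1}{330}\right) = 23611 \left(-39836 + \frac{106}{165}\right) = 23611 \left(- \frac{6572834}{165}\right) = - \frac{155191183574}{165}$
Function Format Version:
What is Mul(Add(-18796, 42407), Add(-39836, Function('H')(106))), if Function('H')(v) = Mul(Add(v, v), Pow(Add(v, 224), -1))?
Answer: Rational(-155191183574, 165) ≈ -9.4055e+8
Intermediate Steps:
Function('H')(v) = Mul(2, v, Pow(Add(224, v), -1)) (Function('H')(v) = Mul(Mul(2, v), Pow(Add(224, v), -1)) = Mul(2, v, Pow(Add(224, v), -1)))
Mul(Add(-18796, 42407), Add(-39836, Function('H')(106))) = Mul(Add(-18796, 42407), Add(-39836, Mul(2, 106, Pow(Add(224, 106), -1)))) = Mul(23611, Add(-39836, Mul(2, 106, Pow(330, -1)))) = Mul(23611, Add(-39836, Mul(2, 106, Rational(1, 330)))) = Mul(23611, Add(-39836, Rational(106, 165))) = Mul(23611, Rational(-6572834, 165)) = Rational(-155191183574, 165)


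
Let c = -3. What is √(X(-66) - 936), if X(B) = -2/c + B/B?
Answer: I*√8409/3 ≈ 30.567*I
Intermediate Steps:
X(B) = 5/3 (X(B) = -2/(-3) + B/B = -2*(-⅓) + 1 = ⅔ + 1 = 5/3)
√(X(-66) - 936) = √(5/3 - 936) = √(-2803/3) = I*√8409/3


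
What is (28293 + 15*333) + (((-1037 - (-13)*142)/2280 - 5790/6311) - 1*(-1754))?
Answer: 504214045759/14389080 ≈ 35041.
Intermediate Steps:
(28293 + 15*333) + (((-1037 - (-13)*142)/2280 - 5790/6311) - 1*(-1754)) = (28293 + 4995) + (((-1037 - 1*(-1846))*(1/2280) - 5790*1/6311) + 1754) = 33288 + (((-1037 + 1846)*(1/2280) - 5790/6311) + 1754) = 33288 + ((809*(1/2280) - 5790/6311) + 1754) = 33288 + ((809/2280 - 5790/6311) + 1754) = 33288 + (-8095601/14389080 + 1754) = 33288 + 25230350719/14389080 = 504214045759/14389080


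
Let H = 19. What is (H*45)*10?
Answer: 8550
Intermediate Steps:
(H*45)*10 = (19*45)*10 = 855*10 = 8550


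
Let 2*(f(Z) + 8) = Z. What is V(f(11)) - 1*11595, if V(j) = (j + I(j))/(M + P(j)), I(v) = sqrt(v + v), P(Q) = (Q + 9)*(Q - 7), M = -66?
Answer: -5925035/511 - 4*I*sqrt(5)/511 ≈ -11595.0 - 0.017503*I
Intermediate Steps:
P(Q) = (-7 + Q)*(9 + Q) (P(Q) = (9 + Q)*(-7 + Q) = (-7 + Q)*(9 + Q))
f(Z) = -8 + Z/2
I(v) = sqrt(2)*sqrt(v) (I(v) = sqrt(2*v) = sqrt(2)*sqrt(v))
V(j) = (j + sqrt(2)*sqrt(j))/(-129 + j**2 + 2*j) (V(j) = (j + sqrt(2)*sqrt(j))/(-66 + (-63 + j**2 + 2*j)) = (j + sqrt(2)*sqrt(j))/(-129 + j**2 + 2*j))
V(f(11)) - 1*11595 = ((-8 + (1/2)*11) + sqrt(2)*sqrt(-8 + (1/2)*11))/(-129 + (-8 + (1/2)*11)**2 + 2*(-8 + (1/2)*11)) - 1*11595 = ((-8 + 11/2) + sqrt(2)*sqrt(-8 + 11/2))/(-129 + (-8 + 11/2)**2 + 2*(-8 + 11/2)) - 11595 = (-5/2 + sqrt(2)*sqrt(-5/2))/(-129 + (-5/2)**2 + 2*(-5/2)) - 11595 = (-5/2 + sqrt(2)*(I*sqrt(10)/2))/(-129 + 25/4 - 5) - 11595 = (-5/2 + I*sqrt(5))/(-511/4) - 11595 = -4*(-5/2 + I*sqrt(5))/511 - 11595 = (10/511 - 4*I*sqrt(5)/511) - 11595 = -5925035/511 - 4*I*sqrt(5)/511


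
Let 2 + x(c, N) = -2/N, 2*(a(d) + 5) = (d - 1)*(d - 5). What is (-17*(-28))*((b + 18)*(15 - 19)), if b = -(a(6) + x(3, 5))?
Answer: -218008/5 ≈ -43602.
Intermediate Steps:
a(d) = -5 + (-1 + d)*(-5 + d)/2 (a(d) = -5 + ((d - 1)*(d - 5))/2 = -5 + ((-1 + d)*(-5 + d))/2 = -5 + (-1 + d)*(-5 + d)/2)
x(c, N) = -2 - 2/N
b = 49/10 (b = -((-5/2 + (1/2)*6**2 - 3*6) + (-2 - 2/5)) = -((-5/2 + (1/2)*36 - 18) + (-2 - 2*1/5)) = -((-5/2 + 18 - 18) + (-2 - 2/5)) = -(-5/2 - 12/5) = -1*(-49/10) = 49/10 ≈ 4.9000)
(-17*(-28))*((b + 18)*(15 - 19)) = (-17*(-28))*((49/10 + 18)*(15 - 19)) = 476*((229/10)*(-4)) = 476*(-458/5) = -218008/5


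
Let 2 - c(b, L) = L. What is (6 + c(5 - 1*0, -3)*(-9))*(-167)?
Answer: 6513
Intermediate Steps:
c(b, L) = 2 - L
(6 + c(5 - 1*0, -3)*(-9))*(-167) = (6 + (2 - 1*(-3))*(-9))*(-167) = (6 + (2 + 3)*(-9))*(-167) = (6 + 5*(-9))*(-167) = (6 - 45)*(-167) = -39*(-167) = 6513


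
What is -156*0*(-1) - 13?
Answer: -13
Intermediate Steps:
-156*0*(-1) - 13 = -0 - 13 = -156*0 - 13 = 0 - 13 = -13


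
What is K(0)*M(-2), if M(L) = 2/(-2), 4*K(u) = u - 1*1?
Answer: 1/4 ≈ 0.25000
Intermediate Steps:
K(u) = -1/4 + u/4 (K(u) = (u - 1*1)/4 = (u - 1)/4 = (-1 + u)/4 = -1/4 + u/4)
M(L) = -1 (M(L) = 2*(-1/2) = -1)
K(0)*M(-2) = (-1/4 + (1/4)*0)*(-1) = (-1/4 + 0)*(-1) = -1/4*(-1) = 1/4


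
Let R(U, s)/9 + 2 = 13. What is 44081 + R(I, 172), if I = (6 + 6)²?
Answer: 44180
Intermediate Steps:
I = 144 (I = 12² = 144)
R(U, s) = 99 (R(U, s) = -18 + 9*13 = -18 + 117 = 99)
44081 + R(I, 172) = 44081 + 99 = 44180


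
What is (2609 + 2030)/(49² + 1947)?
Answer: 4639/4348 ≈ 1.0669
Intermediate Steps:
(2609 + 2030)/(49² + 1947) = 4639/(2401 + 1947) = 4639/4348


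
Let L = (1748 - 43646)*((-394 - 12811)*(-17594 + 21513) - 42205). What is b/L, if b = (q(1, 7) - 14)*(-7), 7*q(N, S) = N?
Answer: 97/2170006354800 ≈ 4.4700e-11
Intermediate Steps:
L = 2170006354800 (L = -41898*(-13205*3919 - 42205) = -41898*(-51750395 - 42205) = -41898*(-51792600) = 2170006354800)
q(N, S) = N/7
b = 97 (b = ((⅐)*1 - 14)*(-7) = (⅐ - 14)*(-7) = -97/7*(-7) = 97)
b/L = 97/2170006354800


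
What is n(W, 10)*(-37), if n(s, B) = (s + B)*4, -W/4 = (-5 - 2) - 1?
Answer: -6216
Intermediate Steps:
W = 32 (W = -4*((-5 - 2) - 1) = -4*(-7 - 1) = -4*(-8) = 32)
n(s, B) = 4*B + 4*s (n(s, B) = (B + s)*4 = 4*B + 4*s)
n(W, 10)*(-37) = (4*10 + 4*32)*(-37) = (40 + 128)*(-37) = 168*(-37) = -6216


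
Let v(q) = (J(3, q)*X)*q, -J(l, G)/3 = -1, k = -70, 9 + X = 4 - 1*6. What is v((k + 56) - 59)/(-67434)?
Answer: -803/22478 ≈ -0.035724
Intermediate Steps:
X = -11 (X = -9 + (4 - 1*6) = -9 + (4 - 6) = -9 - 2 = -11)
J(l, G) = 3 (J(l, G) = -3*(-1) = 3)
v(q) = -33*q (v(q) = (3*(-11))*q = -33*q)
v((k + 56) - 59)/(-67434) = -33*((-70 + 56) - 59)/(-67434) = -33*(-14 - 59)*(-1/67434) = -33*(-73)*(-1/67434) = 2409*(-1/67434) = -803/22478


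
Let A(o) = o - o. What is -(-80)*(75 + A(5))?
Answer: 6000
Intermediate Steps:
A(o) = 0
-(-80)*(75 + A(5)) = -(-80)*(75 + 0) = -(-80)*75 = -1*(-6000) = 6000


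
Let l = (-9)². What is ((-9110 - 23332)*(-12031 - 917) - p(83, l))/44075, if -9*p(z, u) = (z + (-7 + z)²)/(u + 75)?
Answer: 21843069049/2291900 ≈ 9530.5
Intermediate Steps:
l = 81
p(z, u) = -(z + (-7 + z)²)/(9*(75 + u)) (p(z, u) = -(z + (-7 + z)²)/(9*(u + 75)) = -(z + (-7 + z)²)/(9*(75 + u)))
((-9110 - 23332)*(-12031 - 917) - p(83, l))/44075 = ((-9110 - 23332)*(-12031 - 917) - (-1*83 - (-7 + 83)²)/(9*(75 + 81)))/44075 = (-32442*(-12948) - (-83 - 1*76²)/(9*156))*(1/44075) = (420059016 - (-83 - 1*5776)/(9*156))*(1/44075) = (420059016 - (-83 - 5776)/(9*156))*(1/44075) = (420059016 - (-5859)/(9*156))*(1/44075) = (420059016 - 1*(-217/52))*(1/44075) = (420059016 + 217/52)*(1/44075) = (21843069049/52)*(1/44075) = 21843069049/2291900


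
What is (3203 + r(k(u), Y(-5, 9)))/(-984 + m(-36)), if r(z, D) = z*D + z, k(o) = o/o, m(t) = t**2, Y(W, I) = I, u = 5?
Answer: 1071/104 ≈ 10.298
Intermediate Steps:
k(o) = 1
r(z, D) = z + D*z (r(z, D) = D*z + z = z + D*z)
(3203 + r(k(u), Y(-5, 9)))/(-984 + m(-36)) = (3203 + 1*(1 + 9))/(-984 + (-36)**2) = (3203 + 1*10)/(-984 + 1296) = (3203 + 10)/312 = 3213*(1/312) = 1071/104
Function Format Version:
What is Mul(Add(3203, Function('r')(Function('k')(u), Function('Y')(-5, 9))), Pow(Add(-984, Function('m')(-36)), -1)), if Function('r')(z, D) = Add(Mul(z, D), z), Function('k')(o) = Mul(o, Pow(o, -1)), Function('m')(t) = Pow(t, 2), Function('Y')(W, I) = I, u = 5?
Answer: Rational(1071, 104) ≈ 10.298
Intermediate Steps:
Function('k')(o) = 1
Function('r')(z, D) = Add(z, Mul(D, z)) (Function('r')(z, D) = Add(Mul(D, z), z) = Add(z, Mul(D, z)))
Mul(Add(3203, Function('r')(Function('k')(u), Function('Y')(-5, 9))), Pow(Add(-984, Function('m')(-36)), -1)) = Mul(Add(3203, Mul(1, Add(1, 9))), Pow(Add(-984, Pow(-36, 2)), -1)) = Mul(Add(3203, Mul(1, 10)), Pow(Add(-984, 1296), -1)) = Mul(Add(3203, 10), Pow(312, -1)) = Mul(3213, Rational(1, 312)) = Rational(1071, 104)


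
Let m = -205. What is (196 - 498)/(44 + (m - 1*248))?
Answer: 302/409 ≈ 0.73839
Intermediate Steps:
(196 - 498)/(44 + (m - 1*248)) = (196 - 498)/(44 + (-205 - 1*248)) = -302/(44 + (-205 - 248)) = -302/(44 - 453) = -302/(-409) = -302*(-1/409) = 302/409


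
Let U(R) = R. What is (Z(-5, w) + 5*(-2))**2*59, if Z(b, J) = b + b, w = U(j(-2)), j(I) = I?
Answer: 23600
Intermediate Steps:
w = -2
Z(b, J) = 2*b
(Z(-5, w) + 5*(-2))**2*59 = (2*(-5) + 5*(-2))**2*59 = (-10 - 10)**2*59 = (-20)**2*59 = 400*59 = 23600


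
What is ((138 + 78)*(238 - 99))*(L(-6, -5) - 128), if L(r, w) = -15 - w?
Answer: -4143312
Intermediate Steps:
((138 + 78)*(238 - 99))*(L(-6, -5) - 128) = ((138 + 78)*(238 - 99))*((-15 - 1*(-5)) - 128) = (216*139)*((-15 + 5) - 128) = 30024*(-10 - 128) = 30024*(-138) = -4143312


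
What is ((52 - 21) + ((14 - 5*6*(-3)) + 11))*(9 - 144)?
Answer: -19710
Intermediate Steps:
((52 - 21) + ((14 - 5*6*(-3)) + 11))*(9 - 144) = (31 + ((14 - 30*(-3)) + 11))*(-135) = (31 + ((14 + 90) + 11))*(-135) = (31 + (104 + 11))*(-135) = (31 + 115)*(-135) = 146*(-135) = -19710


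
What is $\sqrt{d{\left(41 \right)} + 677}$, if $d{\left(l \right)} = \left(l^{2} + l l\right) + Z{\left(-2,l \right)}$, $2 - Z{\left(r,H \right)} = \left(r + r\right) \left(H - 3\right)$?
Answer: $\sqrt{4193} \approx 64.753$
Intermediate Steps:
$Z{\left(r,H \right)} = 2 - 2 r \left(-3 + H\right)$ ($Z{\left(r,H \right)} = 2 - \left(r + r\right) \left(H - 3\right) = 2 - 2 r \left(-3 + H\right)$)
$d{\left(l \right)} = -10 + 2 l^{2} + 4 l$ ($d{\left(l \right)} = \left(l^{2} + l l\right) + \left(2 + 6 \left(-2\right) - 2 l \left(-2\right)\right) = \left(l^{2} + l^{2}\right) + \left(2 - 12 + 4 l\right) = 2 l^{2} + \left(-10 + 4 l\right) = -10 + 2 l^{2} + 4 l$)
$\sqrt{d{\left(41 \right)} + 677} = \sqrt{\left(-10 + 2 \cdot 41^{2} + 4 \cdot 41\right) + 677} = \sqrt{\left(-10 + 2 \cdot 1681 + 164\right) + 677} = \sqrt{\left(-10 + 3362 + 164\right) + 677} = \sqrt{3516 + 677} = \sqrt{4193}$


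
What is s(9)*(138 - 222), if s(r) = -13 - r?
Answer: 1848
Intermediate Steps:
s(9)*(138 - 222) = (-13 - 1*9)*(138 - 222) = (-13 - 9)*(-84) = -22*(-84) = 1848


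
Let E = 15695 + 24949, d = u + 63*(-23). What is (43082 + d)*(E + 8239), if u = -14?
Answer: 2034461577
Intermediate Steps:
d = -1463 (d = -14 + 63*(-23) = -14 - 1449 = -1463)
E = 40644
(43082 + d)*(E + 8239) = (43082 - 1463)*(40644 + 8239) = 41619*48883 = 2034461577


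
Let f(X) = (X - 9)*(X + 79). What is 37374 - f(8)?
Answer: 37461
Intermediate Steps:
f(X) = (-9 + X)*(79 + X)
37374 - f(8) = 37374 - (-711 + 8² + 70*8) = 37374 - (-711 + 64 + 560) = 37374 - 1*(-87) = 37374 + 87 = 37461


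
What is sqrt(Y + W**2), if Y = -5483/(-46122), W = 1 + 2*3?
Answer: sqrt(104487592242)/46122 ≈ 7.0085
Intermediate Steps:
W = 7 (W = 1 + 6 = 7)
Y = 5483/46122 (Y = -5483*(-1/46122) = 5483/46122 ≈ 0.11888)
sqrt(Y + W**2) = sqrt(5483/46122 + 7**2) = sqrt(5483/46122 + 49) = sqrt(2265461/46122) = sqrt(104487592242)/46122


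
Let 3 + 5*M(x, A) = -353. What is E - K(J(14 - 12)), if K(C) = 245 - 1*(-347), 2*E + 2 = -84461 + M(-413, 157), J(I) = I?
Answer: -428591/10 ≈ -42859.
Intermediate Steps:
M(x, A) = -356/5 (M(x, A) = -⅗ + (⅕)*(-353) = -⅗ - 353/5 = -356/5)
E = -422671/10 (E = -1 + (-84461 - 356/5)/2 = -1 + (½)*(-422661/5) = -1 - 422661/10 = -422671/10 ≈ -42267.)
K(C) = 592 (K(C) = 245 + 347 = 592)
E - K(J(14 - 12)) = -422671/10 - 1*592 = -422671/10 - 592 = -428591/10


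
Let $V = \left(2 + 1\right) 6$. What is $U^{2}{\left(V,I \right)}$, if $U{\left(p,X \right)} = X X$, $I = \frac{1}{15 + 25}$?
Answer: $\frac{1}{2560000} \approx 3.9062 \cdot 10^{-7}$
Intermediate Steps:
$I = \frac{1}{40} \approx 0.025$
$V = 18$ ($V = 3 \cdot 6 = 18$)
$U{\left(p,X \right)} = X^{2}$
$U^{2}{\left(V,I \right)} = \left(\left(\frac{1}{40}\right)^{2}\right)^{2} = \left(\frac{1}{1600}\right)^{2} = \frac{1}{2560000}$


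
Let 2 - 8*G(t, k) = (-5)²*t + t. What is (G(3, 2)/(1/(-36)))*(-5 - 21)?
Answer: -8892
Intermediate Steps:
G(t, k) = ¼ - 13*t/4 (G(t, k) = ¼ - ((-5)²*t + t)/8 = ¼ - (25*t + t)/8 = ¼ - 13*t/4)
(G(3, 2)/(1/(-36)))*(-5 - 21) = ((¼ - 13/4*3)/(1/(-36)))*(-5 - 21) = ((¼ - 39/4)/(-1/36))*(-26) = -19/2*(-36)*(-26) = 342*(-26) = -8892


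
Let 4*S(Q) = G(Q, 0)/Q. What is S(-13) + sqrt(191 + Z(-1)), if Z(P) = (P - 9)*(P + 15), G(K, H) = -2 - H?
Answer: 1/26 + sqrt(51) ≈ 7.1799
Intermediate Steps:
Z(P) = (-9 + P)*(15 + P)
S(Q) = -1/(2*Q) (S(Q) = ((-2 - 1*0)/Q)/4 = ((-2 + 0)/Q)/4 = (-2/Q)/4 = -1/(2*Q))
S(-13) + sqrt(191 + Z(-1)) = -1/2/(-13) + sqrt(191 + (-135 + (-1)**2 + 6*(-1))) = -1/2*(-1/13) + sqrt(191 + (-135 + 1 - 6)) = 1/26 + sqrt(191 - 140) = 1/26 + sqrt(51)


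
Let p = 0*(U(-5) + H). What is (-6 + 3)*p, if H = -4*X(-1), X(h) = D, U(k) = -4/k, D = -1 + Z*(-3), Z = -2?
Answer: 0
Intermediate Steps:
D = 5 (D = -1 - 2*(-3) = -1 + 6 = 5)
X(h) = 5
H = -20 (H = -4*5 = -20)
p = 0 (p = 0*(-4/(-5) - 20) = 0*(-4*(-⅕) - 20) = 0*(⅘ - 20) = 0*(-96/5) = 0)
(-6 + 3)*p = (-6 + 3)*0 = -3*0 = 0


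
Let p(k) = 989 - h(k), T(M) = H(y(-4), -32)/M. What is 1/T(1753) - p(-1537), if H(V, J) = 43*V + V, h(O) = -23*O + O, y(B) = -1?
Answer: 1442547/44 ≈ 32785.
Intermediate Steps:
h(O) = -22*O
H(V, J) = 44*V
T(M) = -44/M (T(M) = (44*(-1))/M = -44/M)
p(k) = 989 + 22*k (p(k) = 989 - (-22)*k = 989 + 22*k)
1/T(1753) - p(-1537) = 1/(-44/1753) - (989 + 22*(-1537)) = 1/(-44*1/1753) - (989 - 33814) = 1/(-44/1753) - 1*(-32825) = -1753/44 + 32825 = 1442547/44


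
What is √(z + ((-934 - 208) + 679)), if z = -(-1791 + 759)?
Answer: √569 ≈ 23.854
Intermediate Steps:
z = 1032 (z = -1*(-1032) = 1032)
√(z + ((-934 - 208) + 679)) = √(1032 + ((-934 - 208) + 679)) = √(1032 + (-1142 + 679)) = √(1032 - 463) = √569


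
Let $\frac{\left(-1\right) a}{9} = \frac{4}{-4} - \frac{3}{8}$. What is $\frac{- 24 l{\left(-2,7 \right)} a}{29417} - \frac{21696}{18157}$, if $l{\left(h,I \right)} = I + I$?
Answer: $- \frac{713728038}{534124469} \approx -1.3363$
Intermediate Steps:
$a = \frac{99}{8}$ ($a = - 9 \left(\frac{4}{-4} - \frac{3}{8}\right) = - 9 \left(4 \left(- \frac{1}{4}\right) - \frac{3}{8}\right) = - 9 \left(-1 - \frac{3}{8}\right) = \left(-9\right) \left(- \frac{11}{8}\right) = \frac{99}{8} \approx 12.375$)
$l{\left(h,I \right)} = 2 I$
$\frac{- 24 l{\left(-2,7 \right)} a}{29417} - \frac{21696}{18157} = \frac{- 24 \cdot 2 \cdot 7 \cdot \frac{99}{8}}{29417} - \frac{21696}{18157} = \left(-24\right) 14 \cdot \frac{99}{8} \cdot \frac{1}{29417} - \frac{21696}{18157} = \left(-336\right) \frac{99}{8} \cdot \frac{1}{29417} - \frac{21696}{18157} = \left(-4158\right) \frac{1}{29417} - \frac{21696}{18157} = - \frac{4158}{29417} - \frac{21696}{18157} = - \frac{713728038}{534124469}$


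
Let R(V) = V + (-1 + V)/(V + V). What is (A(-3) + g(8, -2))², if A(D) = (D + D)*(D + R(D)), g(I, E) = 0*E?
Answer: 1024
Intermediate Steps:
g(I, E) = 0
R(V) = V + (-1 + V)/(2*V) (R(V) = V + (-1 + V)/((2*V)) = V + (-1 + V)*(1/(2*V)) = V + (-1 + V)/(2*V))
A(D) = 2*D*(½ + 2*D - 1/(2*D)) (A(D) = (D + D)*(D + (½ + D - 1/(2*D))) = (2*D)*(½ + 2*D - 1/(2*D)) = 2*D*(½ + 2*D - 1/(2*D)))
(A(-3) + g(8, -2))² = ((-1 - 3 + 4*(-3)²) + 0)² = ((-1 - 3 + 4*9) + 0)² = ((-1 - 3 + 36) + 0)² = (32 + 0)² = 32² = 1024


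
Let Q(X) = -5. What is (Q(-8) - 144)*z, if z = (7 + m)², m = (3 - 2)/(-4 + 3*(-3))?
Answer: -1206900/169 ≈ -7141.4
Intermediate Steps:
m = -1/13 (m = 1/(-4 - 9) = 1/(-13) = 1*(-1/13) = -1/13 ≈ -0.076923)
z = 8100/169 (z = (7 - 1/13)² = (90/13)² = 8100/169 ≈ 47.929)
(Q(-8) - 144)*z = (-5 - 144)*(8100/169) = -149*8100/169 = -1206900/169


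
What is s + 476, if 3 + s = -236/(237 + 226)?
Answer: 218763/463 ≈ 472.49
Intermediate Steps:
s = -1625/463 (s = -3 - 236/(237 + 226) = -3 - 236/463 = -1625/463 ≈ -3.5097)
s + 476 = -1625/463 + 476 = 218763/463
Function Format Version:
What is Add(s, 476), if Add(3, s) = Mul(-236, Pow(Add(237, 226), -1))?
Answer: Rational(218763, 463) ≈ 472.49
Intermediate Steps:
s = Rational(-1625, 463) (s = Add(-3, Mul(-236, Pow(Add(237, 226), -1))) = Add(-3, Mul(-236, Pow(463, -1))) = Add(-3, Mul(-236, Rational(1, 463))) = Add(-3, Rational(-236, 463)) = Rational(-1625, 463) ≈ -3.5097)
Add(s, 476) = Add(Rational(-1625, 463), 476) = Rational(218763, 463)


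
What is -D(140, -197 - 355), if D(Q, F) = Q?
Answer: -140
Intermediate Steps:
-D(140, -197 - 355) = -1*140 = -140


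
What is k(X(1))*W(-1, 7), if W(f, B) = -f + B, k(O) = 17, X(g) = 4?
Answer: 136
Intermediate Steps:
W(f, B) = B - f
k(X(1))*W(-1, 7) = 17*(7 - 1*(-1)) = 17*(7 + 1) = 17*8 = 136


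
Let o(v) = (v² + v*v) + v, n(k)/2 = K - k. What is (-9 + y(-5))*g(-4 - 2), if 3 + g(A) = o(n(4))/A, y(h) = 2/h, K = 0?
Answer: 1081/5 ≈ 216.20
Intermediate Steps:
n(k) = -2*k (n(k) = 2*(0 - k) = 2*(-k) = -2*k)
o(v) = v + 2*v² (o(v) = (v² + v²) + v = 2*v² + v = v + 2*v²)
g(A) = -3 + 120/A (g(A) = -3 + ((-2*4)*(1 + 2*(-2*4)))/A = -3 + (-8*(1 + 2*(-8)))/A = -3 + (-8*(1 - 16))/A = -3 + (-8*(-15))/A = -3 + 120/A)
(-9 + y(-5))*g(-4 - 2) = (-9 + 2/(-5))*(-3 + 120/(-4 - 2)) = (-9 + 2*(-⅕))*(-3 + 120/(-6)) = (-9 - ⅖)*(-3 + 120*(-⅙)) = -47*(-3 - 20)/5 = -47/5*(-23) = 1081/5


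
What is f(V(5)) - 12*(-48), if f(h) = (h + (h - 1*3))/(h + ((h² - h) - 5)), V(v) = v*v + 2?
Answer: 417075/724 ≈ 576.07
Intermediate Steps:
V(v) = 2 + v² (V(v) = v² + 2 = 2 + v²)
f(h) = (-3 + 2*h)/(-5 + h²) (f(h) = (h + (h - 3))/(h + (-5 + h² - h)) = (h + (-3 + h))/(-5 + h²) = (-3 + 2*h)/(-5 + h²))
f(V(5)) - 12*(-48) = (-3 + 2*(2 + 5²))/(-5 + (2 + 5²)²) - 12*(-48) = (-3 + 2*(2 + 25))/(-5 + (2 + 25)²) + 576 = (-3 + 2*27)/(-5 + 27²) + 576 = (-3 + 54)/(-5 + 729) + 576 = 51/724 + 576 = 417075/724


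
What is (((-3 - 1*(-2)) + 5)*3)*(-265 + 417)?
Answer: 1824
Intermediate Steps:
(((-3 - 1*(-2)) + 5)*3)*(-265 + 417) = (((-3 + 2) + 5)*3)*152 = ((-1 + 5)*3)*152 = (4*3)*152 = 12*152 = 1824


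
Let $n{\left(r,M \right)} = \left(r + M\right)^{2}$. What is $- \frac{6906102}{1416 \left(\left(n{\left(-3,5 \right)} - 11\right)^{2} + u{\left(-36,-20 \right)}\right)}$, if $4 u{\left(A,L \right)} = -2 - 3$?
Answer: $- \frac{1151017}{11269} \approx -102.14$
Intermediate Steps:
$n{\left(r,M \right)} = \left(M + r\right)^{2}$
$u{\left(A,L \right)} = - \frac{5}{4}$ ($u{\left(A,L \right)} = \frac{-2 - 3}{4} = \frac{1}{4} \left(-5\right) = - \frac{5}{4}$)
$- \frac{6906102}{1416 \left(\left(n{\left(-3,5 \right)} - 11\right)^{2} + u{\left(-36,-20 \right)}\right)} = - \frac{6906102}{1416 \left(\left(\left(5 - 3\right)^{2} - 11\right)^{2} - \frac{5}{4}\right)} = - \frac{6906102}{1416 \left(\left(2^{2} - 11\right)^{2} - \frac{5}{4}\right)} = - \frac{6906102}{1416 \left(\left(4 - 11\right)^{2} - \frac{5}{4}\right)} = - \frac{6906102}{1416 \left(\left(-7\right)^{2} - \frac{5}{4}\right)} = - \frac{6906102}{1416 \left(49 - \frac{5}{4}\right)} = - \frac{6906102}{1416 \cdot \frac{191}{4}} = - \frac{6906102}{67614} = \left(-6906102\right) \frac{1}{67614} = - \frac{1151017}{11269}$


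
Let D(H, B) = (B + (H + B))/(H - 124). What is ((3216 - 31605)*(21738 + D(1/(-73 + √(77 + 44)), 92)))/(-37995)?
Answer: 28755833195/1770567 ≈ 16241.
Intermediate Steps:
D(H, B) = (H + 2*B)/(-124 + H) (D(H, B) = (B + (B + H))/(-124 + H) = (H + 2*B)/(-124 + H))
((3216 - 31605)*(21738 + D(1/(-73 + √(77 + 44)), 92)))/(-37995) = ((3216 - 31605)*(21738 + (1/(-73 + √(77 + 44)) + 2*92)/(-124 + 1/(-73 + √(77 + 44)))))/(-37995) = -28389*(21738 + (1/(-73 + √121) + 184)/(-124 + 1/(-73 + √121)))*(-1/37995) = -28389*(21738 + (1/(-73 + 11) + 184)/(-124 + 1/(-73 + 11)))*(-1/37995) = -28389*(21738 + (1/(-62) + 184)/(-124 + 1/(-62)))*(-1/37995) = -28389*(21738 + (-1/62 + 184)/(-124 - 1/62))*(-1/37995) = -28389*(21738 + (11407/62)/(-7689/62))*(-1/37995) = -28389*(21738 - 62/7689*11407/62)*(-1/37995) = -28389*(21738 - 1037/699)*(-1/37995) = -28389*15193825/699*(-1/37995) = -143779165975/233*(-1/37995) = 28755833195/1770567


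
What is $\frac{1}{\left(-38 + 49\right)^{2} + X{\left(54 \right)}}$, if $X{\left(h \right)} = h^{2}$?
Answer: $\frac{1}{3037} \approx 0.00032927$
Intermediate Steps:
$\frac{1}{\left(-38 + 49\right)^{2} + X{\left(54 \right)}} = \frac{1}{\left(-38 + 49\right)^{2} + 54^{2}} = \frac{1}{11^{2} + 2916} = \frac{1}{121 + 2916} = \frac{1}{3037}$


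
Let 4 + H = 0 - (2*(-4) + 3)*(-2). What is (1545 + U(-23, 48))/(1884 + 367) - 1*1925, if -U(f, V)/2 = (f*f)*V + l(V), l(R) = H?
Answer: -4382386/2251 ≈ -1946.9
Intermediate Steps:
H = -14 (H = -4 + (0 - (2*(-4) + 3)*(-2)) = -4 + (0 - (-8 + 3)*(-2)) = -4 + (0 - (-5)*(-2)) = -4 + (0 - 1*10) = -4 + (0 - 10) = -4 - 10 = -14)
l(R) = -14
U(f, V) = 28 - 2*V*f**2 (U(f, V) = -2*((f*f)*V - 14) = -2*(f**2*V - 14) = -2*(V*f**2 - 14) = -2*(-14 + V*f**2) = 28 - 2*V*f**2)
(1545 + U(-23, 48))/(1884 + 367) - 1*1925 = (1545 + (28 - 2*48*(-23)**2))/(1884 + 367) - 1*1925 = (1545 + (28 - 2*48*529))/2251 - 1925 = (1545 + (28 - 50784))*(1/2251) - 1925 = (1545 - 50756)*(1/2251) - 1925 = -49211*1/2251 - 1925 = -49211/2251 - 1925 = -4382386/2251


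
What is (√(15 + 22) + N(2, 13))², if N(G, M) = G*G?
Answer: (4 + √37)² ≈ 101.66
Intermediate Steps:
N(G, M) = G²
(√(15 + 22) + N(2, 13))² = (√(15 + 22) + 2²)² = (√37 + 4)² = (4 + √37)²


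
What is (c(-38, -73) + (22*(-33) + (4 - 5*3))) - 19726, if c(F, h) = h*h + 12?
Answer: -15122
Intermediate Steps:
c(F, h) = 12 + h² (c(F, h) = h² + 12 = 12 + h²)
(c(-38, -73) + (22*(-33) + (4 - 5*3))) - 19726 = ((12 + (-73)²) + (22*(-33) + (4 - 5*3))) - 19726 = ((12 + 5329) + (-726 + (4 - 15))) - 19726 = (5341 + (-726 - 11)) - 19726 = (5341 - 737) - 19726 = 4604 - 19726 = -15122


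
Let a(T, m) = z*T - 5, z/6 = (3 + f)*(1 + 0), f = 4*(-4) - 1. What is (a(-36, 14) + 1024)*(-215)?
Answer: -869245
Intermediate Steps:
f = -17 (f = -16 - 1 = -17)
z = -84 (z = 6*((3 - 17)*(1 + 0)) = 6*(-14*1) = 6*(-14) = -84)
a(T, m) = -5 - 84*T (a(T, m) = -84*T - 5 = -5 - 84*T)
(a(-36, 14) + 1024)*(-215) = ((-5 - 84*(-36)) + 1024)*(-215) = ((-5 + 3024) + 1024)*(-215) = (3019 + 1024)*(-215) = 4043*(-215) = -869245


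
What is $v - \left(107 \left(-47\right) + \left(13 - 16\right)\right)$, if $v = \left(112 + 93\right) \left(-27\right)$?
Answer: $-503$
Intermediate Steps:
$v = -5535$ ($v = 205 \left(-27\right) = -5535$)
$v - \left(107 \left(-47\right) + \left(13 - 16\right)\right) = -5535 - \left(107 \left(-47\right) + \left(13 - 16\right)\right) = -5535 - \left(-5029 - 3\right) = -5535 - -5032 = -5535 + 5032 = -503$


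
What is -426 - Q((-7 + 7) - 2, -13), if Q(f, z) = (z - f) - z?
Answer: -428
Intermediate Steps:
Q(f, z) = -f
-426 - Q((-7 + 7) - 2, -13) = -426 - (-1)*((-7 + 7) - 2) = -426 - (-1)*(0 - 2) = -426 - (-1)*(-2) = -426 - 1*2 = -426 - 2 = -428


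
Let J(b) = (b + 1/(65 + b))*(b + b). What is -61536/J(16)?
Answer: -155763/1297 ≈ -120.09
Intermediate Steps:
J(b) = 2*b*(b + 1/(65 + b)) (J(b) = (b + 1/(65 + b))*(2*b) = 2*b*(b + 1/(65 + b)))
-61536/J(16) = -61536*(65 + 16)/(32*(1 + 16² + 65*16)) = -61536*81/(32*(1 + 256 + 1040)) = -61536/(2*16*(1/81)*1297) = -61536/41504/81 = -61536*81/41504 = -155763/1297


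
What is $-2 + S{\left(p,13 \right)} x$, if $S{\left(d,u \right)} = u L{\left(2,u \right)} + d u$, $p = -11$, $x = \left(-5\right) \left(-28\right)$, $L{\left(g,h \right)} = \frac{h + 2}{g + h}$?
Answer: $-18202$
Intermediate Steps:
$L{\left(g,h \right)} = \frac{2 + h}{g + h}$
$x = 140$
$S{\left(d,u \right)} = u + d u$ ($S{\left(d,u \right)} = u \frac{2 + u}{2 + u} + d u = u 1 + d u = u + d u$)
$-2 + S{\left(p,13 \right)} x = -2 + 13 \left(1 - 11\right) 140 = -2 + 13 \left(-10\right) 140 = -2 - 18200 = -18202$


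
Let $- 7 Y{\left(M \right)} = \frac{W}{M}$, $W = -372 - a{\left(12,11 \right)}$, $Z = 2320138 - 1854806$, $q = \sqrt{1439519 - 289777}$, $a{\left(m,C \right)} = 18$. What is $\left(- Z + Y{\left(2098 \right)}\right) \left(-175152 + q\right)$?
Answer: $\frac{598482592942512}{7343} - \frac{37586259491 \sqrt{9502}}{7343} \approx 8.1005 \cdot 10^{10}$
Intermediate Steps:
$q = 11 \sqrt{9502}$ ($q = \sqrt{1149742} = 11 \sqrt{9502} \approx 1072.3$)
$Z = 465332$
$W = -390$ ($W = -372 - 18 = -390$)
$Y{\left(M \right)} = \frac{390}{7 M}$ ($Y{\left(M \right)} = - \frac{\left(-390\right) \frac{1}{M}}{7} = \frac{390}{7 M}$)
$\left(- Z + Y{\left(2098 \right)}\right) \left(-175152 + q\right) = \left(\left(-1\right) 465332 + \frac{390}{7 \cdot 2098}\right) \left(-175152 + 11 \sqrt{9502}\right) = \left(-465332 + \frac{390}{7} \cdot \frac{1}{2098}\right) \left(-175152 + 11 \sqrt{9502}\right) = \left(-465332 + \frac{195}{7343}\right) \left(-175152 + 11 \sqrt{9502}\right) = - \frac{3416932681 \left(-175152 + 11 \sqrt{9502}\right)}{7343} = \frac{598482592942512}{7343} - \frac{37586259491 \sqrt{9502}}{7343}$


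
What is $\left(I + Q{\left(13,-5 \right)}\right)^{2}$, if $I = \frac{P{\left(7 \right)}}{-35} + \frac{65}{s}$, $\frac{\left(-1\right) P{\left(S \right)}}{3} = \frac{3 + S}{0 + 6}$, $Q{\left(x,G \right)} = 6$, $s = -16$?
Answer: $\frac{54289}{12544} \approx 4.3279$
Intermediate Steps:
$P{\left(S \right)} = - \frac{3}{2} - \frac{S}{2}$ ($P{\left(S \right)} = - 3 \frac{3 + S}{0 + 6} = - 3 \frac{3 + S}{6} = - 3 \left(3 + S\right) \frac{1}{6} = - 3 \left(\frac{1}{2} + \frac{S}{6}\right) = - \frac{3}{2} - \frac{S}{2}$)
$I = - \frac{439}{112}$ ($I = \frac{- \frac{3}{2} - \frac{7}{2}}{-35} + \frac{65}{-16} = \left(- \frac{3}{2} - \frac{7}{2}\right) \left(- \frac{1}{35}\right) + 65 \left(- \frac{1}{16}\right) = \left(-5\right) \left(- \frac{1}{35}\right) - \frac{65}{16} = \frac{1}{7} - \frac{65}{16} = - \frac{439}{112} \approx -3.9196$)
$\left(I + Q{\left(13,-5 \right)}\right)^{2} = \left(- \frac{439}{112} + 6\right)^{2} = \left(\frac{233}{112}\right)^{2} = \frac{54289}{12544}$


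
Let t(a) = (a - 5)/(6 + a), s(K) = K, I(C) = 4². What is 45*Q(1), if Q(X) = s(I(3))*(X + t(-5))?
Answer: -6480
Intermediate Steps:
I(C) = 16
t(a) = (-5 + a)/(6 + a)
Q(X) = -160 + 16*X (Q(X) = 16*(X + (-5 - 5)/(6 - 5)) = 16*(X - 10/1) = 16*(X + 1*(-10)) = 16*(X - 10) = 16*(-10 + X) = -160 + 16*X)
45*Q(1) = 45*(-160 + 16*1) = 45*(-160 + 16) = 45*(-144) = -6480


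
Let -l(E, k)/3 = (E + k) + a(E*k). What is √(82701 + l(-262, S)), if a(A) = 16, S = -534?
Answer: 3*√9449 ≈ 291.62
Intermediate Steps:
l(E, k) = -48 - 3*E - 3*k (l(E, k) = -3*((E + k) + 16) = -3*(16 + E + k) = -48 - 3*E - 3*k)
√(82701 + l(-262, S)) = √(82701 + (-48 - 3*(-262) - 3*(-534))) = √(82701 + (-48 + 786 + 1602)) = √(82701 + 2340) = √85041 = 3*√9449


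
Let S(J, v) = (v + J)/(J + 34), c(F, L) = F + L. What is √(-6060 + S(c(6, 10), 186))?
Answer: I*√151399/5 ≈ 77.82*I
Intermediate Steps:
S(J, v) = (J + v)/(34 + J)
√(-6060 + S(c(6, 10), 186)) = √(-6060 + ((6 + 10) + 186)/(34 + (6 + 10))) = √(-6060 + (16 + 186)/(34 + 16)) = √(-6060 + 202/50) = √(-6060 + (1/50)*202) = √(-6060 + 101/25) = √(-151399/25) = I*√151399/5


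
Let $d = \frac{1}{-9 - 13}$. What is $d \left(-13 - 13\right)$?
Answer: $\frac{13}{11} \approx 1.1818$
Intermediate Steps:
$d = - \frac{1}{22}$ ($d = \frac{1}{-22} = - \frac{1}{22} \approx -0.045455$)
$d \left(-13 - 13\right) = - \frac{-13 - 13}{22} = \left(- \frac{1}{22}\right) \left(-26\right) = \frac{13}{11}$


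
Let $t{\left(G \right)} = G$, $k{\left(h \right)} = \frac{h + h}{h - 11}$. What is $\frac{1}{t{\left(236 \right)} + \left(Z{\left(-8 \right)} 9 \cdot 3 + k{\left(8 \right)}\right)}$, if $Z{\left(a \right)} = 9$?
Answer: $\frac{3}{1421} \approx 0.0021112$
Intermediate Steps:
$k{\left(h \right)} = \frac{2 h}{-11 + h}$
$\frac{1}{t{\left(236 \right)} + \left(Z{\left(-8 \right)} 9 \cdot 3 + k{\left(8 \right)}\right)} = \frac{1}{236 + \left(9 \cdot 9 \cdot 3 + 2 \cdot 8 \frac{1}{-11 + 8}\right)} = \frac{1}{236 + \left(9 \cdot 27 + 2 \cdot 8 \frac{1}{-3}\right)} = \frac{1}{236 + \left(243 + 2 \cdot 8 \left(- \frac{1}{3}\right)\right)} = \frac{1}{236 + \left(243 - \frac{16}{3}\right)} = \frac{1}{236 + \frac{713}{3}} = \frac{1}{\frac{1421}{3}} = \frac{3}{1421}$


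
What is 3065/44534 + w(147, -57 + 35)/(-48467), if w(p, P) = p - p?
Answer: 3065/44534 ≈ 0.068824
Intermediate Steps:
w(p, P) = 0
3065/44534 + w(147, -57 + 35)/(-48467) = 3065/44534 + 0/(-48467) = 3065*(1/44534) + 0*(-1/48467) = 3065/44534 + 0 = 3065/44534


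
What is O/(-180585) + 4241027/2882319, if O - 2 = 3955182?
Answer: -3544745376967/173501192205 ≈ -20.431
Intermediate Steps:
O = 3955184 (O = 2 + 3955182 = 3955184)
O/(-180585) + 4241027/2882319 = 3955184/(-180585) + 4241027/2882319 = 3955184*(-1/180585) + 4241027*(1/2882319) = -3955184/180585 + 4241027/2882319 = -3544745376967/173501192205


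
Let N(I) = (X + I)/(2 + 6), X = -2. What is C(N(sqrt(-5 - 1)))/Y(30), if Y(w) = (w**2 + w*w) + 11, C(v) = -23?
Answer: -23/1811 ≈ -0.012700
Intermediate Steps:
N(I) = -1/4 + I/8 (N(I) = (-2 + I)/(2 + 6) = (-2 + I)/8 = (-2 + I)*(1/8) = -1/4 + I/8)
Y(w) = 11 + 2*w**2 (Y(w) = (w**2 + w**2) + 11 = 2*w**2 + 11 = 11 + 2*w**2)
C(N(sqrt(-5 - 1)))/Y(30) = -23/(11 + 2*30**2) = -23/(11 + 2*900) = -23/(11 + 1800) = -23/1811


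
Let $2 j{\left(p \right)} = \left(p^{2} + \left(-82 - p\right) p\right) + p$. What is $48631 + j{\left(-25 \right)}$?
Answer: $\frac{99287}{2} \approx 49644.0$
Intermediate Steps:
$j{\left(p \right)} = \frac{p}{2} + \frac{p^{2}}{2} + \frac{p \left(-82 - p\right)}{2}$ ($j{\left(p \right)} = \frac{\left(p^{2} + \left(-82 - p\right) p\right) + p}{2} = \frac{\left(p^{2} + p \left(-82 - p\right)\right) + p}{2} = \frac{p + p^{2} + p \left(-82 - p\right)}{2} = \frac{p}{2} + \frac{p^{2}}{2} + \frac{p \left(-82 - p\right)}{2}$)
$48631 + j{\left(-25 \right)} = 48631 - - \frac{2025}{2} = 48631 + \frac{2025}{2} = \frac{99287}{2}$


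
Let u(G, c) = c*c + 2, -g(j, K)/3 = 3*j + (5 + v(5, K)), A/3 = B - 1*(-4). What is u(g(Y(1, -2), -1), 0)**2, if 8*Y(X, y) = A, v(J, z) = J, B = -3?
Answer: 4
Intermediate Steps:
A = 3 (A = 3*(-3 - 1*(-4)) = 3*(-3 + 4) = 3*1 = 3)
Y(X, y) = 3/8 (Y(X, y) = (1/8)*3 = 3/8)
g(j, K) = -30 - 9*j (g(j, K) = -3*(3*j + (5 + 5)) = -3*(3*j + 10) = -3*(10 + 3*j) = -30 - 9*j)
u(G, c) = 2 + c**2 (u(G, c) = c**2 + 2 = 2 + c**2)
u(g(Y(1, -2), -1), 0)**2 = (2 + 0**2)**2 = (2 + 0)**2 = 2**2 = 4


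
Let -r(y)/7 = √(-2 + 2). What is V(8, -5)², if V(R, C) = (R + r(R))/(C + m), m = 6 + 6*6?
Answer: 64/1369 ≈ 0.046749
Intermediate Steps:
r(y) = 0 (r(y) = -7*√(-2 + 2) = -7*√0 = -7*0 = 0)
m = 42 (m = 6 + 36 = 42)
V(R, C) = R/(42 + C) (V(R, C) = (R + 0)/(C + 42) = R/(42 + C))
V(8, -5)² = (8/(42 - 5))² = (8/37)² = 64/1369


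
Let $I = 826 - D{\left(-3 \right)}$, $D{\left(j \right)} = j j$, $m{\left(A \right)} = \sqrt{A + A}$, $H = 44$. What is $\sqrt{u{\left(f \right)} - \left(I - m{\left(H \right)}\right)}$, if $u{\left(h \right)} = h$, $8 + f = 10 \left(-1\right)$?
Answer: $\sqrt{-835 + 2 \sqrt{22}} \approx 28.734 i$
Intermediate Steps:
$f = -18$ ($f = -8 + 10 \left(-1\right) = -8 - 10 = -18$)
$m{\left(A \right)} = \sqrt{2} \sqrt{A}$ ($m{\left(A \right)} = \sqrt{2 A} = \sqrt{2} \sqrt{A}$)
$D{\left(j \right)} = j^{2}$
$I = 817$ ($I = 826 - \left(-3\right)^{2} = 826 - 9 = 817$)
$\sqrt{u{\left(f \right)} - \left(I - m{\left(H \right)}\right)} = \sqrt{-18 - \left(817 - \sqrt{2} \sqrt{44}\right)} = \sqrt{-18 - \left(817 - \sqrt{2} \cdot 2 \sqrt{11}\right)} = \sqrt{-18 - \left(817 - 2 \sqrt{22}\right)} = \sqrt{-835 + 2 \sqrt{22}}$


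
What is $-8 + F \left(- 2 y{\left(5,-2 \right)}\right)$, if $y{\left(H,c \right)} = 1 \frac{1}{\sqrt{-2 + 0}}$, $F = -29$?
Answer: $-8 - 29 i \sqrt{2} \approx -8.0 - 41.012 i$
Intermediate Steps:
$y{\left(H,c \right)} = - \frac{i \sqrt{2}}{2}$ ($y{\left(H,c \right)} = 1 \frac{1}{\sqrt{-2}} = 1 \frac{1}{i \sqrt{2}} = 1 \left(- \frac{i \sqrt{2}}{2}\right) = - \frac{i \sqrt{2}}{2}$)
$-8 + F \left(- 2 y{\left(5,-2 \right)}\right) = -8 - 29 \left(- 2 \left(- \frac{i \sqrt{2}}{2}\right)\right) = -8 - 29 i \sqrt{2}$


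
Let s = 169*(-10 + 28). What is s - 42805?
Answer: -39763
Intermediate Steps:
s = 3042 (s = 169*18 = 3042)
s - 42805 = 3042 - 42805 = -39763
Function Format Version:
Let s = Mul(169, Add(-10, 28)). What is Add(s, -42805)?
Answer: -39763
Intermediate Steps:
s = 3042 (s = Mul(169, 18) = 3042)
Add(s, -42805) = Add(3042, -42805) = -39763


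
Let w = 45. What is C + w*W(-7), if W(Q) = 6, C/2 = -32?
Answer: 206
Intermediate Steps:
C = -64 (C = 2*(-32) = -64)
C + w*W(-7) = -64 + 45*6 = -64 + 270 = 206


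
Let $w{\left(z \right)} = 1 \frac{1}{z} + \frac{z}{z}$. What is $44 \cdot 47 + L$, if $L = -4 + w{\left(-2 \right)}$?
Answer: $\frac{4129}{2} \approx 2064.5$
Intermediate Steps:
$w{\left(z \right)} = 1 + \frac{1}{z}$ ($w{\left(z \right)} = \frac{1}{z} + 1 = 1 + \frac{1}{z}$)
$L = - \frac{7}{2}$ ($L = -4 + \frac{1 - 2}{-2} = -4 - - \frac{1}{2} = -4 + \frac{1}{2} = - \frac{7}{2} \approx -3.5$)
$44 \cdot 47 + L = 44 \cdot 47 - \frac{7}{2} = 2068 - \frac{7}{2} = \frac{4129}{2}$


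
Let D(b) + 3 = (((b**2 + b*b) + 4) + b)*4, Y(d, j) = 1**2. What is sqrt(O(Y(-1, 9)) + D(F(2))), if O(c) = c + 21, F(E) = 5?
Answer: sqrt(255) ≈ 15.969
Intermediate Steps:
Y(d, j) = 1
D(b) = 13 + 4*b + 8*b**2 (D(b) = -3 + (((b**2 + b*b) + 4) + b)*4 = -3 + (((b**2 + b**2) + 4) + b)*4 = -3 + ((2*b**2 + 4) + b)*4 = -3 + ((4 + 2*b**2) + b)*4 = -3 + (4 + b + 2*b**2)*4 = -3 + (16 + 4*b + 8*b**2) = 13 + 4*b + 8*b**2)
O(c) = 21 + c
sqrt(O(Y(-1, 9)) + D(F(2))) = sqrt((21 + 1) + (13 + 4*5 + 8*5**2)) = sqrt(22 + (13 + 20 + 8*25)) = sqrt(22 + (13 + 20 + 200)) = sqrt(22 + 233) = sqrt(255)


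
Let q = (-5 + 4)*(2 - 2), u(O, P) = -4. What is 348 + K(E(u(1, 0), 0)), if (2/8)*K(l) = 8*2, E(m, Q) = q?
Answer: 412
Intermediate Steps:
q = 0 (q = -1*0 = 0)
E(m, Q) = 0
K(l) = 64 (K(l) = 4*(8*2) = 4*16 = 64)
348 + K(E(u(1, 0), 0)) = 348 + 64 = 412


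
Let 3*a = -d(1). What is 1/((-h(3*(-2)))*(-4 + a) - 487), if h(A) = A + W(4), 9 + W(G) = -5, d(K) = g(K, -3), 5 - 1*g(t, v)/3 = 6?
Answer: -1/547 ≈ -0.0018282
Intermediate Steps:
g(t, v) = -3 (g(t, v) = 15 - 3*6 = 15 - 18 = -3)
d(K) = -3
W(G) = -14 (W(G) = -9 - 5 = -14)
h(A) = -14 + A (h(A) = A - 14 = -14 + A)
a = 1 (a = (-1*(-3))/3 = (⅓)*3 = 1)
1/((-h(3*(-2)))*(-4 + a) - 487) = 1/((-(-14 + 3*(-2)))*(-4 + 1) - 487) = 1/(-(-14 - 6)*(-3) - 487) = 1/(-1*(-20)*(-3) - 487) = 1/(20*(-3) - 487) = 1/(-60 - 487) = 1/(-547) = -1/547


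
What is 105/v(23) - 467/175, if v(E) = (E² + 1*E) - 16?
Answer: -231937/93800 ≈ -2.4727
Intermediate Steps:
v(E) = -16 + E + E² (v(E) = (E² + E) - 16 = (E + E²) - 16 = -16 + E + E²)
105/v(23) - 467/175 = 105/(-16 + 23 + 23²) - 467/175 = 105/(-16 + 23 + 529) - 467*1/175 = 105/536 - 467/175 = -231937/93800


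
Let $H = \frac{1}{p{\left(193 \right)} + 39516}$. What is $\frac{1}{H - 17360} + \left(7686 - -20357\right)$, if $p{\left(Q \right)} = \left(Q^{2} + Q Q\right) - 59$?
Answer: $\frac{55476311386402}{1978258799} \approx 28043.0$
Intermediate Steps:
$p{\left(Q \right)} = -59 + 2 Q^{2}$ ($p{\left(Q \right)} = \left(Q^{2} + Q^{2}\right) - 59 = 2 Q^{2} - 59 = -59 + 2 Q^{2}$)
$H = \frac{1}{113955}$ ($H = \frac{1}{\left(-59 + 2 \cdot 193^{2}\right) + 39516} = \frac{1}{\left(-59 + 2 \cdot 37249\right) + 39516} = \frac{1}{\left(-59 + 74498\right) + 39516} = \frac{1}{74439 + 39516} = \frac{1}{113955} \approx 8.7754 \cdot 10^{-6}$)
$\frac{1}{H - 17360} + \left(7686 - -20357\right) = \frac{1}{\frac{1}{113955} - 17360} + \left(7686 - -20357\right) = \frac{1}{\frac{1}{113955} - 17360} + \left(7686 + 20357\right) = \frac{1}{- \frac{1978258799}{113955}} + 28043 = - \frac{113955}{1978258799} + 28043 = \frac{55476311386402}{1978258799}$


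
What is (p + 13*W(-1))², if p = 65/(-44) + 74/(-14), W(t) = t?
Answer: 37051569/94864 ≈ 390.58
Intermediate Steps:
p = -2083/308 (p = 65*(-1/44) + 74*(-1/14) = -65/44 - 37/7 = -2083/308 ≈ -6.7630)
(p + 13*W(-1))² = (-2083/308 + 13*(-1))² = (-2083/308 - 13)² = (-6087/308)² = 37051569/94864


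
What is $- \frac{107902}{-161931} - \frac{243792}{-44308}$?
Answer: $\frac{1005872822}{163064517} \approx 6.1686$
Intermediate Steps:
$- \frac{107902}{-161931} - \frac{243792}{-44308} = \left(-107902\right) \left(- \frac{1}{161931}\right) - - \frac{60948}{11077} = \frac{107902}{161931} + \frac{60948}{11077} = \frac{1005872822}{163064517}$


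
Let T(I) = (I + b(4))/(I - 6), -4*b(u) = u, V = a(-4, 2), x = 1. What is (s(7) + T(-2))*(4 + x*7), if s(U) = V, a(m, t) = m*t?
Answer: -671/8 ≈ -83.875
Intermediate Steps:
V = -8 (V = -4*2 = -8)
s(U) = -8
b(u) = -u/4
T(I) = (-1 + I)/(-6 + I) (T(I) = (I - ¼*4)/(I - 6) = (I - 1)/(-6 + I) = (-1 + I)/(-6 + I))
(s(7) + T(-2))*(4 + x*7) = (-8 + (-1 - 2)/(-6 - 2))*(4 + 1*7) = (-8 - 3/(-8))*(4 + 7) = (-8 - ⅛*(-3))*11 = (-8 + 3/8)*11 = -61/8*11 = -671/8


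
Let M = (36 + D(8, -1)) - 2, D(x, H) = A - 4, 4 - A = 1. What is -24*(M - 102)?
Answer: 1656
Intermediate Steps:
A = 3 (A = 4 - 1*1 = 4 - 1 = 3)
D(x, H) = -1 (D(x, H) = 3 - 4 = -1)
M = 33 (M = (36 - 1) - 2 = 35 - 2 = 33)
-24*(M - 102) = -24*(33 - 102) = -24*(-69) = 1656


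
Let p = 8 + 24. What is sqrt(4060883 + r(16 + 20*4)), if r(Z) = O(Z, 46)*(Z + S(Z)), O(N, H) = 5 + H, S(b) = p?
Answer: sqrt(4067411) ≈ 2016.8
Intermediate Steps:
p = 32
S(b) = 32
r(Z) = 1632 + 51*Z (r(Z) = (5 + 46)*(Z + 32) = 51*(32 + Z) = 1632 + 51*Z)
sqrt(4060883 + r(16 + 20*4)) = sqrt(4060883 + (1632 + 51*(16 + 20*4))) = sqrt(4060883 + (1632 + 51*(16 + 80))) = sqrt(4060883 + (1632 + 51*96)) = sqrt(4060883 + (1632 + 4896)) = sqrt(4060883 + 6528) = sqrt(4067411)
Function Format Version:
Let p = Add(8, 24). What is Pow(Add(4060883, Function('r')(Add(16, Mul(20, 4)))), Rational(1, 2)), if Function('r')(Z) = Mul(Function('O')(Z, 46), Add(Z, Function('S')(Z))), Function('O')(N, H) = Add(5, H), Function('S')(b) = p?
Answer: Pow(4067411, Rational(1, 2)) ≈ 2016.8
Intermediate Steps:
p = 32
Function('S')(b) = 32
Function('r')(Z) = Add(1632, Mul(51, Z)) (Function('r')(Z) = Mul(Add(5, 46), Add(Z, 32)) = Mul(51, Add(32, Z)) = Add(1632, Mul(51, Z)))
Pow(Add(4060883, Function('r')(Add(16, Mul(20, 4)))), Rational(1, 2)) = Pow(Add(4060883, Add(1632, Mul(51, Add(16, Mul(20, 4))))), Rational(1, 2)) = Pow(Add(4060883, Add(1632, Mul(51, Add(16, 80)))), Rational(1, 2)) = Pow(Add(4060883, Add(1632, Mul(51, 96))), Rational(1, 2)) = Pow(Add(4060883, Add(1632, 4896)), Rational(1, 2)) = Pow(Add(4060883, 6528), Rational(1, 2)) = Pow(4067411, Rational(1, 2))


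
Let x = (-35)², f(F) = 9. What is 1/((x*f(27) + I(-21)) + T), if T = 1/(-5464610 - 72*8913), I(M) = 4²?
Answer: 6106346/67420166185 ≈ 9.0571e-5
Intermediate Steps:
I(M) = 16
x = 1225
T = -1/6106346 (T = 1/(-5464610 - 641736) = 1/(-6106346) = -1/6106346 ≈ -1.6376e-7)
1/((x*f(27) + I(-21)) + T) = 1/((1225*9 + 16) - 1/6106346) = 1/((11025 + 16) - 1/6106346) = 1/(11041 - 1/6106346) = 1/(67420166185/6106346) = 6106346/67420166185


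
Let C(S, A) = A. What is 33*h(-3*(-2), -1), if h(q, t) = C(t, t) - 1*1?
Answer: -66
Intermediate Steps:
h(q, t) = -1 + t (h(q, t) = t - 1*1 = t - 1 = -1 + t)
33*h(-3*(-2), -1) = 33*(-1 - 1) = 33*(-2) = -66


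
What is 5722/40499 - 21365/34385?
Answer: -133702033/278511623 ≈ -0.48006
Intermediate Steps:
5722/40499 - 21365/34385 = 5722*(1/40499) - 21365*1/34385 = 5722/40499 - 4273/6877 = -133702033/278511623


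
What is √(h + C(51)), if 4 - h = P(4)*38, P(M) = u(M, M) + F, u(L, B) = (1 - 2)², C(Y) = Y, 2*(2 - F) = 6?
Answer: √55 ≈ 7.4162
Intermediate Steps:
F = -1 (F = 2 - ½*6 = 2 - 3 = -1)
u(L, B) = 1 (u(L, B) = (-1)² = 1)
P(M) = 0 (P(M) = 1 - 1 = 0)
h = 4 (h = 4 - 0*38 = 4 - 1*0 = 4 + 0 = 4)
√(h + C(51)) = √(4 + 51) = √55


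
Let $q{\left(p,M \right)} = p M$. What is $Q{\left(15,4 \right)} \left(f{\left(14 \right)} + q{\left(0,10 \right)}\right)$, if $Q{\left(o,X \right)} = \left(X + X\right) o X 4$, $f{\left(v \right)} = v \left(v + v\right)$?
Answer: $752640$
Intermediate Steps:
$q{\left(p,M \right)} = M p$
$f{\left(v \right)} = 2 v^{2}$ ($f{\left(v \right)} = v 2 v = 2 v^{2}$)
$Q{\left(o,X \right)} = 8 o X^{2}$ ($Q{\left(o,X \right)} = 2 X X o 4 = 2 X 4 X o = 8 o X^{2}$)
$Q{\left(15,4 \right)} \left(f{\left(14 \right)} + q{\left(0,10 \right)}\right) = 8 \cdot 15 \cdot 4^{2} \left(2 \cdot 14^{2} + 10 \cdot 0\right) = 8 \cdot 15 \cdot 16 \left(2 \cdot 196 + 0\right) = 1920 \left(392 + 0\right) = 1920 \cdot 392 = 752640$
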